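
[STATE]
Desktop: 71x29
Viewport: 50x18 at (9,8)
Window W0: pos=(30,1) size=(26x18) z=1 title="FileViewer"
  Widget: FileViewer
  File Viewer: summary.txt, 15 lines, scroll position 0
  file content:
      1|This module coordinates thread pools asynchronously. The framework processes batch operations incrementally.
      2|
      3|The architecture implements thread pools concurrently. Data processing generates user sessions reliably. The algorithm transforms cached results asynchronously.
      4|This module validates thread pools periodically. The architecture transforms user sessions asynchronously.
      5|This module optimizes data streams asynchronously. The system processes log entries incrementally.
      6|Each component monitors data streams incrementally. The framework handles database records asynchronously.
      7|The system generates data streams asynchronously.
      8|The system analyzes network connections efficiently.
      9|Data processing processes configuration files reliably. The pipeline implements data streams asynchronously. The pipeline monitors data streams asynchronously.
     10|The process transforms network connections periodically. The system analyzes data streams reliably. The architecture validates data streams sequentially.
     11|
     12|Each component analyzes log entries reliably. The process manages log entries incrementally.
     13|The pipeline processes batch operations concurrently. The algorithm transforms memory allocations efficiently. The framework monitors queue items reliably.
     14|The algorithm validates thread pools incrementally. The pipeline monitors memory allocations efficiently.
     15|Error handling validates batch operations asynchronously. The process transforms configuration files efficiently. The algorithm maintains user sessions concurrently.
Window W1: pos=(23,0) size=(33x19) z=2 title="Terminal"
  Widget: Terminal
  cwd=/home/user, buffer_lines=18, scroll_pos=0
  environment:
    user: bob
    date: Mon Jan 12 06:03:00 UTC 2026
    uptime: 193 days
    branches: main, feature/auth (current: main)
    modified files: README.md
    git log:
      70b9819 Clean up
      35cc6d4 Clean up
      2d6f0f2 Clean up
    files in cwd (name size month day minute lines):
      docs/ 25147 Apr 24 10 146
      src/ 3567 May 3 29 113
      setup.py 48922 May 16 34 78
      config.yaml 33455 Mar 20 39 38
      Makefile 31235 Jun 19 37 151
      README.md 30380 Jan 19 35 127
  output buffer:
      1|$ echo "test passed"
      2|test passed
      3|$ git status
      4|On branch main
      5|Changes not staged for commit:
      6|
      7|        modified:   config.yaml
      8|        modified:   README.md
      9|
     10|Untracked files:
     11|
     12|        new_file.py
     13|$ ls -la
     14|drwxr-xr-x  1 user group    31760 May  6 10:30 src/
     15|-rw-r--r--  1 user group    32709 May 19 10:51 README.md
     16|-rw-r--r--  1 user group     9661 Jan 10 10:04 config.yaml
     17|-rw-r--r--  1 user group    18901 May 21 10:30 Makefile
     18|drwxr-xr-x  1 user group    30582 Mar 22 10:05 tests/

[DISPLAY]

              ┃                               ┃   
              ┃        modified:   config.yaml┃   
              ┃        modified:   README.md  ┃   
              ┃                               ┃   
              ┃Untracked files:               ┃   
              ┃                               ┃   
              ┃        new_file.py            ┃   
              ┃$ ls -la                       ┃   
              ┃drwxr-xr-x  1 user group    317┃   
              ┃-rw-r--r--  1 user group    327┃   
              ┗━━━━━━━━━━━━━━━━━━━━━━━━━━━━━━━┛   
                                                  
                                                  
                                                  
                                                  
                                                  
                                                  
                                                  


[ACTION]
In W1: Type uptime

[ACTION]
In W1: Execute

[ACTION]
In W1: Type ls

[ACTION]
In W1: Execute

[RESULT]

              ┃drwxr-xr-x  1 user group    317┃   
              ┃-rw-r--r--  1 user group    327┃   
              ┃-rw-r--r--  1 user group     96┃   
              ┃-rw-r--r--  1 user group    189┃   
              ┃drwxr-xr-x  1 user group    305┃   
              ┃$ uptime                       ┃   
              ┃ 10:00  up 193 days            ┃   
              ┃$ ls                           ┃   
              ┃docs/  src/  setup.py  config.y┃   
              ┃$ █                            ┃   
              ┗━━━━━━━━━━━━━━━━━━━━━━━━━━━━━━━┛   
                                                  
                                                  
                                                  
                                                  
                                                  
                                                  
                                                  


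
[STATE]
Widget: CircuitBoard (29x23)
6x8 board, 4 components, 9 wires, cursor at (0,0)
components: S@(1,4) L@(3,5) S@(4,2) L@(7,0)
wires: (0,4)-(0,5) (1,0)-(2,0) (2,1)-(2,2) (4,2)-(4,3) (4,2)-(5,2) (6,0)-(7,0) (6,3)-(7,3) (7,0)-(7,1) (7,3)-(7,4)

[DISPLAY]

   0 1 2 3 4 5               
0  [.]              · ─ ·    
                             
1   ·               S        
    │                        
2   ·   · ─ ·                
                             
3                       L    
                             
4           S ─ ·            
            │                
5           ·                
                             
6   ·           ·            
    │           │            
7   L ─ ·       · ─ ·        
Cursor: (0,0)                
                             
                             
                             
                             
                             
                             


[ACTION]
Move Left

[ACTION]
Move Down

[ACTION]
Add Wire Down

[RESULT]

   0 1 2 3 4 5               
0                   · ─ ·    
                             
1  [.]              S        
    │                        
2   ·   · ─ ·                
                             
3                       L    
                             
4           S ─ ·            
            │                
5           ·                
                             
6   ·           ·            
    │           │            
7   L ─ ·       · ─ ·        
Cursor: (1,0)                
                             
                             
                             
                             
                             
                             


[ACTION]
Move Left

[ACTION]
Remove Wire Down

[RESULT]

   0 1 2 3 4 5               
0                   · ─ ·    
                             
1  [.]              S        
                             
2       · ─ ·                
                             
3                       L    
                             
4           S ─ ·            
            │                
5           ·                
                             
6   ·           ·            
    │           │            
7   L ─ ·       · ─ ·        
Cursor: (1,0)                
                             
                             
                             
                             
                             
                             


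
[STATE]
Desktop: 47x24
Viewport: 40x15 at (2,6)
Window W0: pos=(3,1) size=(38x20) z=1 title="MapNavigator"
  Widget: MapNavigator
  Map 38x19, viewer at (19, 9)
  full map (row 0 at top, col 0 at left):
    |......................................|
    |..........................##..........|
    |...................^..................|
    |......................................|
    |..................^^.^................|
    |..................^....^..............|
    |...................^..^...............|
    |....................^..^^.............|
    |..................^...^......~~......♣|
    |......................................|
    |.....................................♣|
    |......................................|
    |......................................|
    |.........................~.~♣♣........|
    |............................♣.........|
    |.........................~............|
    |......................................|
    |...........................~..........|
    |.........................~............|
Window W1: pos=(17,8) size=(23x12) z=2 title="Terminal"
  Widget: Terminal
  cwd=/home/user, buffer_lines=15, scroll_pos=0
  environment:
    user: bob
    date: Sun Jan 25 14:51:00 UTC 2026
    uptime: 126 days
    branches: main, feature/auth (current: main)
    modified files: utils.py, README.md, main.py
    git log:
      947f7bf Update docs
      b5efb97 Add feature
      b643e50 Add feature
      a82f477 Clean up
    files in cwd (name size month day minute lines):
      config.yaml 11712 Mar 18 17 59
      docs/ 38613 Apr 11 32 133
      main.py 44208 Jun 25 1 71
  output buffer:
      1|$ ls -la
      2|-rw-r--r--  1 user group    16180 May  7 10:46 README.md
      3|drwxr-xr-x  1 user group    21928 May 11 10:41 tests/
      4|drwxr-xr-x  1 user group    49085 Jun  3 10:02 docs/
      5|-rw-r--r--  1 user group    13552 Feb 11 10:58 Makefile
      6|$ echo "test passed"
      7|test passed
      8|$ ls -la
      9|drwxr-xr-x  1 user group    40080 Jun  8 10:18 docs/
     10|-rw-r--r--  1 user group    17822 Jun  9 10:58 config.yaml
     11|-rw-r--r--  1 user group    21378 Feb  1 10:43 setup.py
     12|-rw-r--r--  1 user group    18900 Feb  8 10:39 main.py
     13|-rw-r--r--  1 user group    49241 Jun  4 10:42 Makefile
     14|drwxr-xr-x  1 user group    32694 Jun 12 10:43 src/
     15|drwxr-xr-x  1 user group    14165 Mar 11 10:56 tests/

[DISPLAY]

 ┃....................................┃ 
 ┃.................^^.^...............┃ 
 ┃.............┏━━━━━━━━━━━━━━━━━━━━━┓┃ 
 ┃.............┃ Terminal            ┃┃ 
 ┃.............┠─────────────────────┨┃ 
 ┃.............┃$ ls -la             ┃┃ 
 ┃.............┃-rw-r--r--  1 user gr┃┃ 
 ┃.............┃drwxr-xr-x  1 user gr┃┃ 
 ┃.............┃drwxr-xr-x  1 user gr┃┃ 
 ┃.............┃-rw-r--r--  1 user gr┃┃ 
 ┃.............┃$ echo "test passed" ┃┃ 
 ┃.............┃test passed          ┃┃ 
 ┃.............┃$ ls -la             ┃┃ 
 ┃.............┗━━━━━━━━━━━━━━━━━━━━━┛┃ 
 ┗━━━━━━━━━━━━━━━━━━━━━━━━━━━━━━━━━━━━┛ 


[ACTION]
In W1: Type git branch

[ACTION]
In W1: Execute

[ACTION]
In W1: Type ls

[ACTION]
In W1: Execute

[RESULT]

 ┃....................................┃ 
 ┃.................^^.^...............┃ 
 ┃.............┏━━━━━━━━━━━━━━━━━━━━━┓┃ 
 ┃.............┃ Terminal            ┃┃ 
 ┃.............┠─────────────────────┨┃ 
 ┃.............┃drwxr-xr-x  1 user gr┃┃ 
 ┃.............┃drwxr-xr-x  1 user gr┃┃ 
 ┃.............┃$ git branch         ┃┃ 
 ┃.............┃* main               ┃┃ 
 ┃.............┃  feature/auth       ┃┃ 
 ┃.............┃$ ls                 ┃┃ 
 ┃.............┃config.yaml  docs/  m┃┃ 
 ┃.............┃$ █                  ┃┃ 
 ┃.............┗━━━━━━━━━━━━━━━━━━━━━┛┃ 
 ┗━━━━━━━━━━━━━━━━━━━━━━━━━━━━━━━━━━━━┛ 


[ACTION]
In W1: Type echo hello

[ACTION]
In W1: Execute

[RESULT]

 ┃....................................┃ 
 ┃.................^^.^...............┃ 
 ┃.............┏━━━━━━━━━━━━━━━━━━━━━┓┃ 
 ┃.............┃ Terminal            ┃┃ 
 ┃.............┠─────────────────────┨┃ 
 ┃.............┃$ git branch         ┃┃ 
 ┃.............┃* main               ┃┃ 
 ┃.............┃  feature/auth       ┃┃ 
 ┃.............┃$ ls                 ┃┃ 
 ┃.............┃config.yaml  docs/  m┃┃ 
 ┃.............┃$ echo hello         ┃┃ 
 ┃.............┃hello                ┃┃ 
 ┃.............┃$ █                  ┃┃ 
 ┃.............┗━━━━━━━━━━━━━━━━━━━━━┛┃ 
 ┗━━━━━━━━━━━━━━━━━━━━━━━━━━━━━━━━━━━━┛ 


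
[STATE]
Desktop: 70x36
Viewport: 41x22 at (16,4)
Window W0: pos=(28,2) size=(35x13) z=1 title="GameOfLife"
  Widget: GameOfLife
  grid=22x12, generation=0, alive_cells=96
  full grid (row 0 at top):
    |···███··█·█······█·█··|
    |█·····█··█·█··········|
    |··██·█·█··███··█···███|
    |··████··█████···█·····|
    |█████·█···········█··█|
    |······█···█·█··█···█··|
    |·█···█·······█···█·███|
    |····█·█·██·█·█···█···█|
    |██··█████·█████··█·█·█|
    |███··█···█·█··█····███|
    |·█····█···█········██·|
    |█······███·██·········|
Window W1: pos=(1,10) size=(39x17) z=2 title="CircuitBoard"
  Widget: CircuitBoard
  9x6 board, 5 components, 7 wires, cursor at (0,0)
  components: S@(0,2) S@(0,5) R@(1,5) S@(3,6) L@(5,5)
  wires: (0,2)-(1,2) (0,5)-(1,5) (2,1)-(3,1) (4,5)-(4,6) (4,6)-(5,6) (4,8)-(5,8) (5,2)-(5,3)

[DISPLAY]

            ┠────────────────────────────
            ┃Gen: 0                      
            ┃··██·█·█··███··█···███      
            ┃··████··█████···█·····      
            ┃█████·█···········█··█      
            ┃······█···█·█··█···█··      
━━━━━━━━━━━━━━━━━━━━━━━┓··█···█·███      
                       ┃█·█···█···█      
───────────────────────┨████··█·█·█      
 6 7 8                 ┃█··█····███      
          S            ┃━━━━━━━━━━━━━━━━━
          │            ┃                 
          R            ┃                 
                       ┃                 
                       ┃                 
                       ┃                 
              S        ┃                 
                       ┃                 
          · ─ ·       ·┃                 
              │       │┃                 
─ ·       L   ·       ·┃                 
                       ┃                 


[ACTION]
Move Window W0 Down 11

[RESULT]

                                         
                                         
                                         
                                         
                                         
                                         
━━━━━━━━━━━━━━━━━━━━━━━┓                 
                       ┃                 
───────────────────────┨                 
 6 7 8                 ┃━━━━━━━━━━━━━━━━━
          S            ┃                 
          │            ┃─────────────────
          R            ┃                 
                       ┃██··█···███      
                       ┃██···█·····      
                       ┃·······█··█      
              S        ┃·█··█···█··      
                       ┃··█···█·███      
          · ─ ·       ·┃█·█···█···█      
              │       │┃████··█·█·█      
─ ·       L   ·       ·┃█··█····███      
                       ┃━━━━━━━━━━━━━━━━━


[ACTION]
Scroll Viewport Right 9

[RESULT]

                                         
                                         
                                         
                                         
                                         
                                         
━━━━━━━━━━━━━━┓                          
              ┃                          
──────────────┨                          
              ┃━━━━━━━━━━━━━━━━━━━━━━┓   
 S            ┃                      ┃   
 │            ┃──────────────────────┨   
 R            ┃                      ┃   
              ┃██··█···███           ┃   
              ┃██···█·····           ┃   
              ┃·······█··█           ┃   
     S        ┃·█··█···█··           ┃   
              ┃··█···█·███           ┃   
 · ─ ·       ·┃█·█···█···█           ┃   
     │       │┃████··█·█·█           ┃   
 L   ·       ·┃█··█····███           ┃   
              ┃━━━━━━━━━━━━━━━━━━━━━━┛   


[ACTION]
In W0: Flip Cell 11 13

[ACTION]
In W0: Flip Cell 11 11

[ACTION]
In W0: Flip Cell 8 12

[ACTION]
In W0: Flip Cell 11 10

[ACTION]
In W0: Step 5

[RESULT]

                                         
                                         
                                         
                                         
                                         
                                         
━━━━━━━━━━━━━━┓                          
              ┃                          
──────────────┨                          
              ┃━━━━━━━━━━━━━━━━━━━━━━┓   
 S            ┃                      ┃   
 │            ┃──────────────────────┨   
 R            ┃                      ┃   
              ┃···········           ┃   
              ┃···········           ┃   
              ┃██·········           ┃   
     S        ┃··█·██·····           ┃   
              ┃··█········           ┃   
 · ─ ·       ·┃█·█·██·███·           ┃   
     │       │┃·███·████·█           ┃   
 L   ·       ·┃█·····█·███           ┃   
              ┃━━━━━━━━━━━━━━━━━━━━━━┛   


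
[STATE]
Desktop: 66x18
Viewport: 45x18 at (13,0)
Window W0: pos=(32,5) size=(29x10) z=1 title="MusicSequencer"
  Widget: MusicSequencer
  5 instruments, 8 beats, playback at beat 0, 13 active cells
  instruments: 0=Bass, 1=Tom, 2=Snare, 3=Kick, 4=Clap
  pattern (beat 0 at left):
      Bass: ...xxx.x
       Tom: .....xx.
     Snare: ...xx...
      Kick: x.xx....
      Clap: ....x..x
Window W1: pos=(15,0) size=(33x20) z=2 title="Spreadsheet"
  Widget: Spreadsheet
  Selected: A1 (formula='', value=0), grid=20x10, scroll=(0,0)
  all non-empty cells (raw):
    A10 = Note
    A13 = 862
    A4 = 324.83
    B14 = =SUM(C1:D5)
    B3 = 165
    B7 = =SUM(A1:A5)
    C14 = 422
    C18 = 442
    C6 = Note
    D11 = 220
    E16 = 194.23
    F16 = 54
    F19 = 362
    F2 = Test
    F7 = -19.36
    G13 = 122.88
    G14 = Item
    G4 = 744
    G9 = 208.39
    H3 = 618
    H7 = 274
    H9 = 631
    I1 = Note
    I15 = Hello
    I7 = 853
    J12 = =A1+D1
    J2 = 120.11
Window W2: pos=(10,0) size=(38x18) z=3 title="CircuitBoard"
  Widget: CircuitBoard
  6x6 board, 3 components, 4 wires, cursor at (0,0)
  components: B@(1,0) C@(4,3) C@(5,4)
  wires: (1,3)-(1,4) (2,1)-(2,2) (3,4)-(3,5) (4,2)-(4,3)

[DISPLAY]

━━━━━━━━━━━━━━━━━━━━━━━━━━━━━━━━━━┓          
ircuitBoard                       ┃          
──────────────────────────────────┨          
 0 1 2 3 4 5                      ┃          
 [.]                              ┃          
                                  ┃━━━━━━━━━━
  B           · ─ ·               ┃          
                                  ┃──────────
      · ─ ·                       ┃          
                                  ┃          
                  · ─ ·           ┃          
                                  ┃          
          · ─ C                   ┃          
                                  ┃          
                  C               ┃━━━━━━━━━━
rsor: (0,0)                       ┃          
                                  ┃          
━━━━━━━━━━━━━━━━━━━━━━━━━━━━━━━━━━┛          


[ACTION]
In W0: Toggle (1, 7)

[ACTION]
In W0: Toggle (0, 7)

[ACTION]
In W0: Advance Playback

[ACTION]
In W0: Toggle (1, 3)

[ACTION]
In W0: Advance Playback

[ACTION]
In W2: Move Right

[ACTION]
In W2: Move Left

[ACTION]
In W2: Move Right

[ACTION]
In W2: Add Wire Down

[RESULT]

━━━━━━━━━━━━━━━━━━━━━━━━━━━━━━━━━━┓          
ircuitBoard                       ┃          
──────────────────────────────────┨          
 0 1 2 3 4 5                      ┃          
     [.]                          ┃          
      │                           ┃━━━━━━━━━━
  B   ·       · ─ ·               ┃          
                                  ┃──────────
      · ─ ·                       ┃          
                                  ┃          
                  · ─ ·           ┃          
                                  ┃          
          · ─ C                   ┃          
                                  ┃          
                  C               ┃━━━━━━━━━━
rsor: (0,1)                       ┃          
                                  ┃          
━━━━━━━━━━━━━━━━━━━━━━━━━━━━━━━━━━┛          


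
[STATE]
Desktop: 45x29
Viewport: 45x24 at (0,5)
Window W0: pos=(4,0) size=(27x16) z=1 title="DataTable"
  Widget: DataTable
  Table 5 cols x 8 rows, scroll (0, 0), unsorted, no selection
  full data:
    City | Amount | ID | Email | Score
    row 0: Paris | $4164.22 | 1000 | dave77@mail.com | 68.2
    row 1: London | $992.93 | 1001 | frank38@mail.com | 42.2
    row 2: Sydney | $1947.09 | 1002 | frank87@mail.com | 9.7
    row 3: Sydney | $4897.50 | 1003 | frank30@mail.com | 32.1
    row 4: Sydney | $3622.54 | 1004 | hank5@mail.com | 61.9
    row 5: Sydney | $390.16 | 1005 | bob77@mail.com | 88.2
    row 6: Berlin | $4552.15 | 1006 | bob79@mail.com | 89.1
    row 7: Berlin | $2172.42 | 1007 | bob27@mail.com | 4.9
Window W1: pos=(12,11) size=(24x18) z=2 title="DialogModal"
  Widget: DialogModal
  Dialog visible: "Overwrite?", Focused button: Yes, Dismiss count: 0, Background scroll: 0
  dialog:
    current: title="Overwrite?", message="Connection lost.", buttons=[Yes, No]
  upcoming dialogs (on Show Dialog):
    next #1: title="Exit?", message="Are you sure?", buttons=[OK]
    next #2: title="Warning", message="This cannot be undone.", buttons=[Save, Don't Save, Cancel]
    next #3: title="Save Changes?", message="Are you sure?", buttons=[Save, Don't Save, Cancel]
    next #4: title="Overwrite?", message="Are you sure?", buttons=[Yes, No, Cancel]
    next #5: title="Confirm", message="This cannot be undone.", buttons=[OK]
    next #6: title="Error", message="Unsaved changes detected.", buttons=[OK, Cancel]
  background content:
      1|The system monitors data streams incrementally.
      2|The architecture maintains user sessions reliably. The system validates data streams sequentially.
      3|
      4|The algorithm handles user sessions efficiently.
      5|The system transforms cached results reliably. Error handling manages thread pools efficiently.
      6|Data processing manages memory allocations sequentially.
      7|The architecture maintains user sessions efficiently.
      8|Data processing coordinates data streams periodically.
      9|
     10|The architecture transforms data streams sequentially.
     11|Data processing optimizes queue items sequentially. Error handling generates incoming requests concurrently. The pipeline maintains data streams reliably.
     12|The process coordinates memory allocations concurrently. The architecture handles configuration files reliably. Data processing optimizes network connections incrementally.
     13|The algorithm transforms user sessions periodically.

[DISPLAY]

    ┃Paris │$4164.22│1000│dave┃              
    ┃London│$992.93 │1001│fran┃              
    ┃Sydney│$1947.09│1002│fran┃              
    ┃Sydney│$4897.50│1003│fran┃              
    ┃Sydney│$3622.54│1004│hank┃              
    ┃Sydney│$390.16 │1005│bob7┃              
    ┃Berlin│┏━━━━━━━━━━━━━━━━━━━━━━┓         
    ┃Berlin│┃ DialogModal          ┃         
    ┃       ┠──────────────────────┨         
    ┃       ┃The system monitors da┃         
    ┗━━━━━━━┃The architecture maint┃         
            ┃                      ┃         
            ┃The algorithm handles ┃         
            ┃Th┌────────────────┐s ┃         
            ┃Da│   Overwrite?   │ge┃         
            ┃Th│Connection lost.│nt┃         
            ┃Da│   [Yes]  No    │di┃         
            ┃  └────────────────┘  ┃         
            ┃The architecture trans┃         
            ┃Data processing optimi┃         
            ┃The process coordinate┃         
            ┃The algorithm transfor┃         
            ┃                      ┃         
            ┗━━━━━━━━━━━━━━━━━━━━━━┛         


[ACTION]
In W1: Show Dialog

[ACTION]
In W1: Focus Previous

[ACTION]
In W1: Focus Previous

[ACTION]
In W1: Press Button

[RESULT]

    ┃Paris │$4164.22│1000│dave┃              
    ┃London│$992.93 │1001│fran┃              
    ┃Sydney│$1947.09│1002│fran┃              
    ┃Sydney│$4897.50│1003│fran┃              
    ┃Sydney│$3622.54│1004│hank┃              
    ┃Sydney│$390.16 │1005│bob7┃              
    ┃Berlin│┏━━━━━━━━━━━━━━━━━━━━━━┓         
    ┃Berlin│┃ DialogModal          ┃         
    ┃       ┠──────────────────────┨         
    ┃       ┃The system monitors da┃         
    ┗━━━━━━━┃The architecture maint┃         
            ┃                      ┃         
            ┃The algorithm handles ┃         
            ┃The system transforms ┃         
            ┃Data processing manage┃         
            ┃The architecture maint┃         
            ┃Data processing coordi┃         
            ┃                      ┃         
            ┃The architecture trans┃         
            ┃Data processing optimi┃         
            ┃The process coordinate┃         
            ┃The algorithm transfor┃         
            ┃                      ┃         
            ┗━━━━━━━━━━━━━━━━━━━━━━┛         


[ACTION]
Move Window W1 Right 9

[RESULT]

    ┃Paris │$4164.22│1000│dave┃              
    ┃London│$992.93 │1001│fran┃              
    ┃Sydney│$1947.09│1002│fran┃              
    ┃Sydney│$4897.50│1003│fran┃              
    ┃Sydney│$3622.54│1004│hank┃              
    ┃Sydney│$390.16 │1005│bob7┃              
    ┃Berlin│$4552.15│┏━━━━━━━━━━━━━━━━━━━━━━┓
    ┃Berlin│$2172.42│┃ DialogModal          ┃
    ┃                ┠──────────────────────┨
    ┃                ┃The system monitors da┃
    ┗━━━━━━━━━━━━━━━━┃The architecture maint┃
                     ┃                      ┃
                     ┃The algorithm handles ┃
                     ┃The system transforms ┃
                     ┃Data processing manage┃
                     ┃The architecture maint┃
                     ┃Data processing coordi┃
                     ┃                      ┃
                     ┃The architecture trans┃
                     ┃Data processing optimi┃
                     ┃The process coordinate┃
                     ┃The algorithm transfor┃
                     ┃                      ┃
                     ┗━━━━━━━━━━━━━━━━━━━━━━┛


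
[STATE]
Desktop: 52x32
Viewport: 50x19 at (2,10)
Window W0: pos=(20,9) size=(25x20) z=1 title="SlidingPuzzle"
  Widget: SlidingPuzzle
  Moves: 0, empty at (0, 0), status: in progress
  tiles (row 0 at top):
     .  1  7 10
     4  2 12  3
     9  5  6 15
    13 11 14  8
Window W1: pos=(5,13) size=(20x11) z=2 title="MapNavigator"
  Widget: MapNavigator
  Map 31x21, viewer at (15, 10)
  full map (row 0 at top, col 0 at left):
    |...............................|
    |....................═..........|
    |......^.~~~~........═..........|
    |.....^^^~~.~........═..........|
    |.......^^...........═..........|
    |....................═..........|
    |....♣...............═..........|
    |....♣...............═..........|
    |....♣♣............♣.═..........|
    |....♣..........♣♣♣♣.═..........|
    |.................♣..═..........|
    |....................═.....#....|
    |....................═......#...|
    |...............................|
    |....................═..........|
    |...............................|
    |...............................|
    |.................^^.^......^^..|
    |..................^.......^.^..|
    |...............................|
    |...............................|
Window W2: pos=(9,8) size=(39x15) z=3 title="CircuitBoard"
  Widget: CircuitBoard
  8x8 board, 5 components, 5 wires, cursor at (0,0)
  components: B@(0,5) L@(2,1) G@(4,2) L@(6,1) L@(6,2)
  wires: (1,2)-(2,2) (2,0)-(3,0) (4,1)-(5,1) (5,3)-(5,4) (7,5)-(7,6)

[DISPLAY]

       ┠─────────────────────────────────────┨    
       ┃   0 1 2 3 4 5 6 7                   ┃    
       ┃0  [.]                  B            ┃    
   ┏━━━┃                                     ┃    
   ┃ Ma┃1           ·                        ┃    
   ┠───┃            │                        ┃    
   ┃...┃2   ·   L   ·                        ┃    
   ┃...┃    │                                ┃    
   ┃...┃3   ·                                ┃    
   ┃...┃                                     ┃    
   ┃...┃4       ·   G                        ┃    
   ┃...┃        │                            ┃    
   ┃...┗━━━━━━━━━━━━━━━━━━━━━━━━━━━━━━━━━━━━━┛    
   ┗━━━━━━━━━━━━━━━━━━┛                   ┃       
                  ┃                       ┃       
                  ┃                       ┃       
                  ┃                       ┃       
                  ┃                       ┃       
                  ┗━━━━━━━━━━━━━━━━━━━━━━━┛       


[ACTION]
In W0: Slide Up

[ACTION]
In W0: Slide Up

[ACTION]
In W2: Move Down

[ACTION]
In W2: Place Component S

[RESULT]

       ┠─────────────────────────────────────┨    
       ┃   0 1 2 3 4 5 6 7                   ┃    
       ┃0                       B            ┃    
   ┏━━━┃                                     ┃    
   ┃ Ma┃1  [S]      ·                        ┃    
   ┠───┃            │                        ┃    
   ┃...┃2   ·   L   ·                        ┃    
   ┃...┃    │                                ┃    
   ┃...┃3   ·                                ┃    
   ┃...┃                                     ┃    
   ┃...┃4       ·   G                        ┃    
   ┃...┃        │                            ┃    
   ┃...┗━━━━━━━━━━━━━━━━━━━━━━━━━━━━━━━━━━━━━┛    
   ┗━━━━━━━━━━━━━━━━━━┛                   ┃       
                  ┃                       ┃       
                  ┃                       ┃       
                  ┃                       ┃       
                  ┃                       ┃       
                  ┗━━━━━━━━━━━━━━━━━━━━━━━┛       


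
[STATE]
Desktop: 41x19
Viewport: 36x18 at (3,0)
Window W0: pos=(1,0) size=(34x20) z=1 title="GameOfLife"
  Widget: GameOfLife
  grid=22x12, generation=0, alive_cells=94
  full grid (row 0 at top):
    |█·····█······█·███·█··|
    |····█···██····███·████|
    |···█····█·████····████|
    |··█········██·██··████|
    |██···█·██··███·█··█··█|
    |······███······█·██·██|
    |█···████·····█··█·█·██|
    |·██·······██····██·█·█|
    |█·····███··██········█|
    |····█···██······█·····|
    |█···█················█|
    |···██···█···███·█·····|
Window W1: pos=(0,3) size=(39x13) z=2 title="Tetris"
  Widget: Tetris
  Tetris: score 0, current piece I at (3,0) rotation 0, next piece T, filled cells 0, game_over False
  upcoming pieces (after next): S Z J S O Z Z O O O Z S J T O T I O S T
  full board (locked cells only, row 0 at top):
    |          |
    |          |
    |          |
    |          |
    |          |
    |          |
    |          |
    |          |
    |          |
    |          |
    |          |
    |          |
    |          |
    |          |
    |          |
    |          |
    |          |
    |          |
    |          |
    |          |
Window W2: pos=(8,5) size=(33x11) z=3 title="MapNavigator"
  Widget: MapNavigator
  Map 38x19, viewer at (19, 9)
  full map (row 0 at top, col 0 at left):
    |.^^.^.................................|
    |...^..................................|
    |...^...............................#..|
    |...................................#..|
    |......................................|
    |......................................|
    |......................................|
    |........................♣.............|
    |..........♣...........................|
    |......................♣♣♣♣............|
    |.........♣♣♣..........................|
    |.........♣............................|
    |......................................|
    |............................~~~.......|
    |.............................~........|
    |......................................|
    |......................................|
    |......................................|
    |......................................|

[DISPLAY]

━━━━━━━━━━━━━━━━━━━━━━━━━━━━━━━┓    
GameOfLife                     ┃    
───────────────────────────────┨    
━━━━━━━━━━━━━━━━━━━━━━━━━━━━━━━━━━━┓
etris                              ┃
─────┏━━━━━━━━━━━━━━━━━━━━━━━━━━━━━━
     ┃ MapNavigator                 
     ┠──────────────────────────────
     ┃..............................
     ┃....................♣.........
     ┃......♣.......................
     ┃...............@..♣♣♣♣........
     ┃.....♣♣♣......................
     ┃.....♣........................
     ┃..............................
━━━━━┗━━━━━━━━━━━━━━━━━━━━━━━━━━━━━━
                               ┃    
                               ┃    


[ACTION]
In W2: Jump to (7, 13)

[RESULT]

━━━━━━━━━━━━━━━━━━━━━━━━━━━━━━━┓    
GameOfLife                     ┃    
───────────────────────────────┨    
━━━━━━━━━━━━━━━━━━━━━━━━━━━━━━━━━━━┓
etris                              ┃
─────┏━━━━━━━━━━━━━━━━━━━━━━━━━━━━━━
     ┃ MapNavigator                 
     ┠──────────────────────────────
     ┃        .........♣♣♣..........
     ┃        .........♣............
     ┃        ......................
     ┃        .......@..............
     ┃        ......................
     ┃        ......................
     ┃        ......................
━━━━━┗━━━━━━━━━━━━━━━━━━━━━━━━━━━━━━
                               ┃    
                               ┃    


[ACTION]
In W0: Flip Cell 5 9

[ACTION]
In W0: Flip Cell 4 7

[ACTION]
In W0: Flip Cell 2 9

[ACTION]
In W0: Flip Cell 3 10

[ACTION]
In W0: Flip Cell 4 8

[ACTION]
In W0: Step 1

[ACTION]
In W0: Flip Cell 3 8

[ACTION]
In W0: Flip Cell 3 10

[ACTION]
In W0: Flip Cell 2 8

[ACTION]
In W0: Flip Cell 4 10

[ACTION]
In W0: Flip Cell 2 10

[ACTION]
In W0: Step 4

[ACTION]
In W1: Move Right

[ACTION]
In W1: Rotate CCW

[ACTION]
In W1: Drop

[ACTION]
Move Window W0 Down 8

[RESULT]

GameOfLife                     ┃    
───────────────────────────────┨    
en: 5                          ┃    
━━━━━━━━━━━━━━━━━━━━━━━━━━━━━━━━━━━┓
etris                              ┃
─────┏━━━━━━━━━━━━━━━━━━━━━━━━━━━━━━
     ┃ MapNavigator                 
     ┠──────────────────────────────
     ┃        .........♣♣♣..........
     ┃        .........♣............
     ┃        ......................
     ┃        .......@..............
     ┃        ......................
     ┃        ......................
     ┃        ......................
━━━━━┗━━━━━━━━━━━━━━━━━━━━━━━━━━━━━━
                               ┃    
                               ┃    
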